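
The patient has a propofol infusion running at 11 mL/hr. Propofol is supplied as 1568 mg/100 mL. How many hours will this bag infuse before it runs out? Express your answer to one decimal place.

Duration = 100 mL ÷ 11 mL/hr = 9.090909 hr

9.1 hours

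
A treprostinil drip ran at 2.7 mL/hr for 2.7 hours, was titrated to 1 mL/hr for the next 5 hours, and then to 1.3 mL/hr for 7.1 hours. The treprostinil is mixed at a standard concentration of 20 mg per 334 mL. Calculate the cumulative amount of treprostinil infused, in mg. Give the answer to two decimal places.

1.29 mg

Concentration = 20 mg ÷ 334 mL = 0.05988024 mg/mL
Stage 1: 2.7 mL/hr × 2.7 hr = 7.29 mL → 7.29 mL × 0.05988024 mg/mL = 0.4365269 mg
Stage 2: 1 mL/hr × 5 hr = 5 mL → 5 mL × 0.05988024 mg/mL = 0.2994012 mg
Stage 3: 1.3 mL/hr × 7.1 hr = 9.23 mL → 9.23 mL × 0.05988024 mg/mL = 0.5526946 mg
Total = 0.4365269 + 0.2994012 + 0.5526946 = 1.288623 mg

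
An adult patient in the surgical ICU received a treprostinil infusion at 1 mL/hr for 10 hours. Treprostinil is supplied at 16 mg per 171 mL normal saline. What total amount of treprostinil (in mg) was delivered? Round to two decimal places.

0.94 mg

Concentration = 16 mg ÷ 171 mL = 0.09356725 mg/mL = 93567.25 ng/mL
Drug rate = 1 mL/hr × 93567.25 ng/mL = 93567.25 ng/hr
Total = 93567.25 ng/hr × 10 hr = 935672.5 ng = 0.9356725 mg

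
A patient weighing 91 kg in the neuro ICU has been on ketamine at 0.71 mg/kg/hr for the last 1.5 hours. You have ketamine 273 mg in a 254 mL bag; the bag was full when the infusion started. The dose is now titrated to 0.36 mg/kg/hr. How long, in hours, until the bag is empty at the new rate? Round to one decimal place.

Initial rate:
Dose = 0.71 mg/kg/hr × 91 kg = 64.61 mg/hr
Concentration = 273 mg ÷ 254 mL = 1.074803 mg/mL
Rate = 64.61 mg/hr ÷ 1.074803 mg/mL = 60.11333 mL/hr
Volume infused so far = 60.11333 mL/hr × 1.5 hr = 90.17 mL
Volume remaining = 254 − 90.17 = 163.83 mL
New rate:
Dose = 0.36 mg/kg/hr × 91 kg = 32.76 mg/hr
Rate = 32.76 mg/hr ÷ 1.074803 mg/mL = 30.48 mL/hr
Time remaining = 163.83 mL ÷ 30.48 mL/hr = 5.375 hr

5.4 hours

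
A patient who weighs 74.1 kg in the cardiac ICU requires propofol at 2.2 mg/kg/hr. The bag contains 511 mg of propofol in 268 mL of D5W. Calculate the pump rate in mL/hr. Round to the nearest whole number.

85 mL/hr

Dose = 2.2 mg/kg/hr × 74.1 kg = 163.02 mg/hr
Concentration = 511 mg ÷ 268 mL = 1.906716 mg/mL
Rate = 163.02 mg/hr ÷ 1.906716 mg/mL = 85.49777 mL/hr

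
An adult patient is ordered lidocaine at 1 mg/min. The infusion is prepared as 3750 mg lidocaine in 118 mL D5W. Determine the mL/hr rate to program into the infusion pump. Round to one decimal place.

1.9 mL/hr

1 mg/min × 60 min/hr = 60 mg/hr
Concentration = 3750 mg ÷ 118 mL = 31.77966 mg/mL
Rate = 60 mg/hr ÷ 31.77966 mg/mL = 1.888 mL/hr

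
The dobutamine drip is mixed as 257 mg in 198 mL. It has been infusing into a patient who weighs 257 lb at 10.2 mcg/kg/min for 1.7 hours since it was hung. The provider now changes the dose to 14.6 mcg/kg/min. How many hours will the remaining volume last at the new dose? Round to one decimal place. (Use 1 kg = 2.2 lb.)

1.3 hours

Initial rate:
Weight = 257 lb ÷ 2.2 lb/kg = 116.8182 kg
Dose = 10.2 mcg/kg/min × 116.8182 kg = 1191.545 mcg/min
1191.545 mcg/min × 60 min/hr = 71492.73 mcg/hr
Concentration = 257 mg ÷ 198 mL = 1.29798 mg/mL = 1297.98 mcg/mL
Rate = 71492.73 mcg/hr ÷ 1297.98 mcg/mL = 55.08 mL/hr
Volume infused so far = 55.08 mL/hr × 1.7 hr = 93.636 mL
Volume remaining = 198 − 93.636 = 104.364 mL
New rate:
Dose = 14.6 mcg/kg/min × 116.8182 kg = 1705.545 mcg/min
1705.545 mcg/min × 60 min/hr = 102332.7 mcg/hr
Rate = 102332.7 mcg/hr ÷ 1297.98 mcg/mL = 78.84 mL/hr
Time remaining = 104.364 mL ÷ 78.84 mL/hr = 1.323744 hr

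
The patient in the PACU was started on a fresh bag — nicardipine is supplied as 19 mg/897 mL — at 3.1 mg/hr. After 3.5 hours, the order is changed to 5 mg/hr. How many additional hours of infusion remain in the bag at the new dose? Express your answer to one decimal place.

Initial rate:
Concentration = 19 mg ÷ 897 mL = 0.02118172 mg/mL
Rate = 3.1 mg/hr ÷ 0.02118172 mg/mL = 146.3526 mL/hr
Volume infused so far = 146.3526 mL/hr × 3.5 hr = 512.2342 mL
Volume remaining = 897 − 512.2342 = 384.7658 mL
New rate:
Rate = 5 mg/hr ÷ 0.02118172 mg/mL = 236.0526 mL/hr
Time remaining = 384.7658 mL ÷ 236.0526 mL/hr = 1.63 hr

1.6 hours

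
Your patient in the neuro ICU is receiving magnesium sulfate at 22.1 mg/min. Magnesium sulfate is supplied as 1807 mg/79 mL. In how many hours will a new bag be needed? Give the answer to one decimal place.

1.4 hours

22.1 mg/min × 60 min/hr = 1326 mg/hr
Concentration = 1807 mg ÷ 79 mL = 22.87342 mg/mL
Rate = 1326 mg/hr ÷ 22.87342 mg/mL = 57.97122 mL/hr
Duration = 79 mL ÷ 57.97122 mL/hr = 1.362745 hr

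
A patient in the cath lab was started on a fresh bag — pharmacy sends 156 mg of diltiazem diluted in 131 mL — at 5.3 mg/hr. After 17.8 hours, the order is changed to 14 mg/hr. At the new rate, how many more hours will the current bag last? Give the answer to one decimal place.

4.4 hours

Initial rate:
Concentration = 156 mg ÷ 131 mL = 1.19084 mg/mL
Rate = 5.3 mg/hr ÷ 1.19084 mg/mL = 4.450641 mL/hr
Volume infused so far = 4.450641 mL/hr × 17.8 hr = 79.22141 mL
Volume remaining = 131 − 79.22141 = 51.77859 mL
New rate:
Rate = 14 mg/hr ÷ 1.19084 mg/mL = 11.75641 mL/hr
Time remaining = 51.77859 mL ÷ 11.75641 mL/hr = 4.404286 hr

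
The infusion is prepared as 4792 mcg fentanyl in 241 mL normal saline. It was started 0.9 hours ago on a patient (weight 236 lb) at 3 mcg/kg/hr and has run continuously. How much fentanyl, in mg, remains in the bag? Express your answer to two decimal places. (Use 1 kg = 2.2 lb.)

Weight = 236 lb ÷ 2.2 lb/kg = 107.2727 kg
Dose = 3 mcg/kg/hr × 107.2727 kg = 321.8182 mcg/hr
Concentration = 4792 mcg ÷ 241 mL = 19.88382 mcg/mL
Rate = 321.8182 mcg/hr ÷ 19.88382 mcg/mL = 16.18493 mL/hr
Volume infused = 16.18493 mL/hr × 0.9 hr = 14.56644 mL
Volume remaining = 241 − 14.56644 = 226.4336 mL
Drug remaining = 226.4336 mL × 19.88382 mcg/mL = 4502.364 mcg = 4.502364 mg

4.50 mg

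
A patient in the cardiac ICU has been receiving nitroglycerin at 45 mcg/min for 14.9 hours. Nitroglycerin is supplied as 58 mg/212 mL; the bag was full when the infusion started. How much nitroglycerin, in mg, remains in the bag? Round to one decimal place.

45 mcg/min × 60 min/hr = 2700 mcg/hr
Concentration = 58 mg ÷ 212 mL = 0.2735849 mg/mL = 273.5849 mcg/mL
Rate = 2700 mcg/hr ÷ 273.5849 mcg/mL = 9.868966 mL/hr
Volume infused = 9.868966 mL/hr × 14.9 hr = 147.0476 mL
Volume remaining = 212 − 147.0476 = 64.95241 mL
Drug remaining = 64.95241 mL × 273.5849 mcg/mL = 17770 mcg = 17.77 mg

17.8 mg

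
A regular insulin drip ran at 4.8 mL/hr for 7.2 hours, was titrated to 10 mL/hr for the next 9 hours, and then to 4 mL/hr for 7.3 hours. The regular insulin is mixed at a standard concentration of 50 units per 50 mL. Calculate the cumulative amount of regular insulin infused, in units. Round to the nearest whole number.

Concentration = 50 units ÷ 50 mL = 1 units/mL
Stage 1: 4.8 mL/hr × 7.2 hr = 34.56 mL → 34.56 mL × 1 units/mL = 34.56 units
Stage 2: 10 mL/hr × 9 hr = 90 mL → 90 mL × 1 units/mL = 90 units
Stage 3: 4 mL/hr × 7.3 hr = 29.2 mL → 29.2 mL × 1 units/mL = 29.2 units
Total = 34.56 + 90 + 29.2 = 153.76 units

154 units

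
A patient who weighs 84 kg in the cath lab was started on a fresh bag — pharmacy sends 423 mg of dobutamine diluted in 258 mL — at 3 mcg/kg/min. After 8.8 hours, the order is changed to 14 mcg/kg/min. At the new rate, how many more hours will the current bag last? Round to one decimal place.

Initial rate:
Dose = 3 mcg/kg/min × 84 kg = 252 mcg/min
252 mcg/min × 60 min/hr = 15120 mcg/hr
Concentration = 423 mg ÷ 258 mL = 1.639535 mg/mL = 1639.535 mcg/mL
Rate = 15120 mcg/hr ÷ 1639.535 mcg/mL = 9.222128 mL/hr
Volume infused so far = 9.222128 mL/hr × 8.8 hr = 81.15472 mL
Volume remaining = 258 − 81.15472 = 176.8453 mL
New rate:
Dose = 14 mcg/kg/min × 84 kg = 1176 mcg/min
1176 mcg/min × 60 min/hr = 70560 mcg/hr
Rate = 70560 mcg/hr ÷ 1639.535 mcg/mL = 43.0366 mL/hr
Time remaining = 176.8453 mL ÷ 43.0366 mL/hr = 4.109184 hr

4.1 hours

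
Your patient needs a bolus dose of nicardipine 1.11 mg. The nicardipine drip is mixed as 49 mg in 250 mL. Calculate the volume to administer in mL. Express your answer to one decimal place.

Concentration = 49 mg ÷ 250 mL = 0.196 mg/mL
Volume = 1.11 mg ÷ 0.196 mg/mL = 5.663265 mL

5.7 mL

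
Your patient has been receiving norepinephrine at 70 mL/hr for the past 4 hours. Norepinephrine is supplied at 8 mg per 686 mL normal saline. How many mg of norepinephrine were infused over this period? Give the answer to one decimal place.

3.3 mg

Concentration = 8 mg ÷ 686 mL = 0.01166181 mg/mL = 11.66181 mcg/mL
Drug rate = 70 mL/hr × 11.66181 mcg/mL = 816.3265 mcg/hr
Total = 816.3265 mcg/hr × 4 hr = 3265.306 mcg = 3.265306 mg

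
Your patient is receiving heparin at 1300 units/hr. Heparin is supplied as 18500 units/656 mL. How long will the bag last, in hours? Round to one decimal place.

14.2 hours

Concentration = 18500 units ÷ 656 mL = 28.20122 units/mL
Rate = 1300 units/hr ÷ 28.20122 units/mL = 46.0973 mL/hr
Duration = 656 mL ÷ 46.0973 mL/hr = 14.23077 hr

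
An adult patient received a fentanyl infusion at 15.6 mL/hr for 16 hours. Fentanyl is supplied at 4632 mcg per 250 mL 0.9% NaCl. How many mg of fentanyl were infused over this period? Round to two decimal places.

4.62 mg

Concentration = 4632 mcg ÷ 250 mL = 18.528 mcg/mL
Drug rate = 15.6 mL/hr × 18.528 mcg/mL = 289.0368 mcg/hr
Total = 289.0368 mcg/hr × 16 hr = 4624.589 mcg = 4.624589 mg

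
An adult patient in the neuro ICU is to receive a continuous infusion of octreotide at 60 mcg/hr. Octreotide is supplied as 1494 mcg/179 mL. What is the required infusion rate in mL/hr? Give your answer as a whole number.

7 mL/hr

Concentration = 1494 mcg ÷ 179 mL = 8.346369 mcg/mL
Rate = 60 mcg/hr ÷ 8.346369 mcg/mL = 7.188755 mL/hr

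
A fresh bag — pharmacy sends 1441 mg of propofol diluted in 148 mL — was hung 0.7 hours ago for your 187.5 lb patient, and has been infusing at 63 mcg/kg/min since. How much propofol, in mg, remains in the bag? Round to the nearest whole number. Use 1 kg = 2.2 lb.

1215 mg

Weight = 187.5 lb ÷ 2.2 lb/kg = 85.22727 kg
Dose = 63 mcg/kg/min × 85.22727 kg = 5369.318 mcg/min
5369.318 mcg/min × 60 min/hr = 322159.1 mcg/hr
Concentration = 1441 mg ÷ 148 mL = 9.736486 mg/mL = 9736.486 mcg/mL
Rate = 322159.1 mcg/hr ÷ 9736.486 mcg/mL = 33.08782 mL/hr
Volume infused = 33.08782 mL/hr × 0.7 hr = 23.16147 mL
Volume remaining = 148 − 23.16147 = 124.8385 mL
Drug remaining = 124.8385 mL × 9736.486 mcg/mL = 1215489 mcg = 1215.489 mg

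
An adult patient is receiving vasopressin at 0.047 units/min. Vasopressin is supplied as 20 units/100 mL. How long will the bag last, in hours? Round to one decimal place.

7.1 hours

0.047 units/min × 60 min/hr = 2.82 units/hr
Concentration = 20 units ÷ 100 mL = 0.2 units/mL
Rate = 2.82 units/hr ÷ 0.2 units/mL = 14.1 mL/hr
Duration = 100 mL ÷ 14.1 mL/hr = 7.092199 hr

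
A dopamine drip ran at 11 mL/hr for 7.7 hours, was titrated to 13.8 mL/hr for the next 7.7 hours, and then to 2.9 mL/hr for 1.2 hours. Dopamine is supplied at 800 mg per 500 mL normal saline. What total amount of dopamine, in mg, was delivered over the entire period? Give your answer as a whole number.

311 mg

Concentration = 800 mg ÷ 500 mL = 1.6 mg/mL
Stage 1: 11 mL/hr × 7.7 hr = 84.7 mL → 84.7 mL × 1.6 mg/mL = 135.52 mg
Stage 2: 13.8 mL/hr × 7.7 hr = 106.26 mL → 106.26 mL × 1.6 mg/mL = 170.016 mg
Stage 3: 2.9 mL/hr × 1.2 hr = 3.48 mL → 3.48 mL × 1.6 mg/mL = 5.568 mg
Total = 135.52 + 170.016 + 5.568 = 311.104 mg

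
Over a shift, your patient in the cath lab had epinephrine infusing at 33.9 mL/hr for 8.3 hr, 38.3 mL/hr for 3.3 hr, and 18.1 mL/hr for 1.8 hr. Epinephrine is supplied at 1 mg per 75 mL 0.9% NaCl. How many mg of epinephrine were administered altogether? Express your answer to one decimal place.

5.9 mg

Concentration = 1 mg ÷ 75 mL = 0.01333333 mg/mL
Stage 1: 33.9 mL/hr × 8.3 hr = 281.37 mL → 281.37 mL × 0.01333333 mg/mL = 3.7516 mg
Stage 2: 38.3 mL/hr × 3.3 hr = 126.39 mL → 126.39 mL × 0.01333333 mg/mL = 1.6852 mg
Stage 3: 18.1 mL/hr × 1.8 hr = 32.58 mL → 32.58 mL × 0.01333333 mg/mL = 0.4344 mg
Total = 3.7516 + 1.6852 + 0.4344 = 5.8712 mg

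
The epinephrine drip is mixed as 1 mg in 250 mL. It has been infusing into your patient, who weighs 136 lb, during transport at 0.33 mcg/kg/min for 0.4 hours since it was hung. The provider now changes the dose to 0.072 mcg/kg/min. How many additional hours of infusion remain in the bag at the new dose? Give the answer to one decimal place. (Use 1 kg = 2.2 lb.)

1.9 hours

Initial rate:
Weight = 136 lb ÷ 2.2 lb/kg = 61.81818 kg
Dose = 0.33 mcg/kg/min × 61.81818 kg = 20.4 mcg/min
20.4 mcg/min × 60 min/hr = 1224 mcg/hr
Concentration = 1 mg ÷ 250 mL = 0.004 mg/mL = 4 mcg/mL
Rate = 1224 mcg/hr ÷ 4 mcg/mL = 306 mL/hr
Volume infused so far = 306 mL/hr × 0.4 hr = 122.4 mL
Volume remaining = 250 − 122.4 = 127.6 mL
New rate:
Dose = 0.072 mcg/kg/min × 61.81818 kg = 4.450909 mcg/min
4.450909 mcg/min × 60 min/hr = 267.0545 mcg/hr
Rate = 267.0545 mcg/hr ÷ 4 mcg/mL = 66.76364 mL/hr
Time remaining = 127.6 mL ÷ 66.76364 mL/hr = 1.91122 hr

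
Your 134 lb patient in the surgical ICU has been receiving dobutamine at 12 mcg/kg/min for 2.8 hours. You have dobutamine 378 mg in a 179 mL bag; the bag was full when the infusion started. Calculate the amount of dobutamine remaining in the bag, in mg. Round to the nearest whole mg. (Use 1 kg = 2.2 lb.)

Weight = 134 lb ÷ 2.2 lb/kg = 60.90909 kg
Dose = 12 mcg/kg/min × 60.90909 kg = 730.9091 mcg/min
730.9091 mcg/min × 60 min/hr = 43854.55 mcg/hr
Concentration = 378 mg ÷ 179 mL = 2.111732 mg/mL = 2111.732 mcg/mL
Rate = 43854.55 mcg/hr ÷ 2111.732 mcg/mL = 20.7671 mL/hr
Volume infused = 20.7671 mL/hr × 2.8 hr = 58.14788 mL
Volume remaining = 179 − 58.14788 = 120.8521 mL
Drug remaining = 120.8521 mL × 2111.732 mcg/mL = 255207.3 mcg = 255.2073 mg

255 mg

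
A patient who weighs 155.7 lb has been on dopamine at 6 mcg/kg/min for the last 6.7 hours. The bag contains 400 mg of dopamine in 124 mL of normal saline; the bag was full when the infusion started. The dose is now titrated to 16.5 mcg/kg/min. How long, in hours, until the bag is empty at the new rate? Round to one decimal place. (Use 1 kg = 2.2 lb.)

3.3 hours

Initial rate:
Weight = 155.7 lb ÷ 2.2 lb/kg = 70.77273 kg
Dose = 6 mcg/kg/min × 70.77273 kg = 424.6364 mcg/min
424.6364 mcg/min × 60 min/hr = 25478.18 mcg/hr
Concentration = 400 mg ÷ 124 mL = 3.225806 mg/mL = 3225.806 mcg/mL
Rate = 25478.18 mcg/hr ÷ 3225.806 mcg/mL = 7.898236 mL/hr
Volume infused so far = 7.898236 mL/hr × 6.7 hr = 52.91818 mL
Volume remaining = 124 − 52.91818 = 71.08182 mL
New rate:
Dose = 16.5 mcg/kg/min × 70.77273 kg = 1167.75 mcg/min
1167.75 mcg/min × 60 min/hr = 70065 mcg/hr
Rate = 70065 mcg/hr ÷ 3225.806 mcg/mL = 21.72015 mL/hr
Time remaining = 71.08182 mL ÷ 21.72015 mL/hr = 3.272621 hr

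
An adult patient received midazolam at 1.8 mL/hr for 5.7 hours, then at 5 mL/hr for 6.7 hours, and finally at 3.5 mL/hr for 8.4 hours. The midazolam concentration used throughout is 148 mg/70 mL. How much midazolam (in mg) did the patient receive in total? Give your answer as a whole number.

Concentration = 148 mg ÷ 70 mL = 2.114286 mg/mL
Stage 1: 1.8 mL/hr × 5.7 hr = 10.26 mL → 10.26 mL × 2.114286 mg/mL = 21.69257 mg
Stage 2: 5 mL/hr × 6.7 hr = 33.5 mL → 33.5 mL × 2.114286 mg/mL = 70.82857 mg
Stage 3: 3.5 mL/hr × 8.4 hr = 29.4 mL → 29.4 mL × 2.114286 mg/mL = 62.16 mg
Total = 21.69257 + 70.82857 + 62.16 = 154.6811 mg

155 mg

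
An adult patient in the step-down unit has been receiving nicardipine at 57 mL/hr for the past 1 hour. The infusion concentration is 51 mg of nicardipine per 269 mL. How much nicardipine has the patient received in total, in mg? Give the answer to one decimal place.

Concentration = 51 mg ÷ 269 mL = 0.1895911 mg/mL
Drug rate = 57 mL/hr × 0.1895911 mg/mL = 10.80669 mg/hr
Total = 10.80669 mg/hr × 1 hr = 10.80669 mg

10.8 mg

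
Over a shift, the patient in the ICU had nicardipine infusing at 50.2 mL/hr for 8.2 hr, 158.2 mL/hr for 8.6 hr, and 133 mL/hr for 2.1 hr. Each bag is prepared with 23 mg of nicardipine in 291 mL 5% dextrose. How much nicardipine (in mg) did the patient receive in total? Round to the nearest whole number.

162 mg

Concentration = 23 mg ÷ 291 mL = 0.0790378 mg/mL
Stage 1: 50.2 mL/hr × 8.2 hr = 411.64 mL → 411.64 mL × 0.0790378 mg/mL = 32.53512 mg
Stage 2: 158.2 mL/hr × 8.6 hr = 1360.52 mL → 1360.52 mL × 0.0790378 mg/mL = 107.5325 mg
Stage 3: 133 mL/hr × 2.1 hr = 279.3 mL → 279.3 mL × 0.0790378 mg/mL = 22.07526 mg
Total = 32.53512 + 107.5325 + 22.07526 = 162.1429 mg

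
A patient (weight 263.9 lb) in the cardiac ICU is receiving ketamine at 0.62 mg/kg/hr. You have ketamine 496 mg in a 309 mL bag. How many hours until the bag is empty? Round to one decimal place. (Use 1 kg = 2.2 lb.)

Weight = 263.9 lb ÷ 2.2 lb/kg = 119.9545 kg
Dose = 0.62 mg/kg/hr × 119.9545 kg = 74.37182 mg/hr
Concentration = 496 mg ÷ 309 mL = 1.605178 mg/mL
Rate = 74.37182 mg/hr ÷ 1.605178 mg/mL = 46.33244 mL/hr
Duration = 309 mL ÷ 46.33244 mL/hr = 6.669193 hr

6.7 hours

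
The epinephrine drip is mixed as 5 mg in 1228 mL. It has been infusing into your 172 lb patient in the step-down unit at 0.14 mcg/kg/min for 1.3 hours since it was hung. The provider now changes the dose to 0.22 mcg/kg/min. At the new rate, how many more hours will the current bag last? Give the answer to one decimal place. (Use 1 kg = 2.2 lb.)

4.0 hours

Initial rate:
Weight = 172 lb ÷ 2.2 lb/kg = 78.18182 kg
Dose = 0.14 mcg/kg/min × 78.18182 kg = 10.94545 mcg/min
10.94545 mcg/min × 60 min/hr = 656.7273 mcg/hr
Concentration = 5 mg ÷ 1228 mL = 0.004071661 mg/mL = 4.071661 mcg/mL
Rate = 656.7273 mcg/hr ÷ 4.071661 mcg/mL = 161.2922 mL/hr
Volume infused so far = 161.2922 mL/hr × 1.3 hr = 209.6799 mL
Volume remaining = 1228 − 209.6799 = 1018.32 mL
New rate:
Dose = 0.22 mcg/kg/min × 78.18182 kg = 17.2 mcg/min
17.2 mcg/min × 60 min/hr = 1032 mcg/hr
Rate = 1032 mcg/hr ÷ 4.071661 mcg/mL = 253.4592 mL/hr
Time remaining = 1018.32 mL ÷ 253.4592 mL/hr = 4.017689 hr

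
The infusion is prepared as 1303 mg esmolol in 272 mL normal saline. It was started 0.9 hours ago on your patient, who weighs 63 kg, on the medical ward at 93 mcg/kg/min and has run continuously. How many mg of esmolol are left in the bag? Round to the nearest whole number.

Dose = 93 mcg/kg/min × 63 kg = 5859 mcg/min
5859 mcg/min × 60 min/hr = 351540 mcg/hr
Concentration = 1303 mg ÷ 272 mL = 4.790441 mg/mL = 4790.441 mcg/mL
Rate = 351540 mcg/hr ÷ 4790.441 mcg/mL = 73.38364 mL/hr
Volume infused = 73.38364 mL/hr × 0.9 hr = 66.04527 mL
Volume remaining = 272 − 66.04527 = 205.9547 mL
Drug remaining = 205.9547 mL × 4790.441 mcg/mL = 986614 mcg = 986.614 mg

987 mg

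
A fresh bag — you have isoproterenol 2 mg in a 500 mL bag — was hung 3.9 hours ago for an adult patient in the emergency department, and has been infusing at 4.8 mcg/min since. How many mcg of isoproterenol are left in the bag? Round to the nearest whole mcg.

877 mcg

4.8 mcg/min × 60 min/hr = 288 mcg/hr
Concentration = 2 mg ÷ 500 mL = 0.004 mg/mL = 4 mcg/mL
Rate = 288 mcg/hr ÷ 4 mcg/mL = 72 mL/hr
Volume infused = 72 mL/hr × 3.9 hr = 280.8 mL
Volume remaining = 500 − 280.8 = 219.2 mL
Drug remaining = 219.2 mL × 4 mcg/mL = 876.8 mcg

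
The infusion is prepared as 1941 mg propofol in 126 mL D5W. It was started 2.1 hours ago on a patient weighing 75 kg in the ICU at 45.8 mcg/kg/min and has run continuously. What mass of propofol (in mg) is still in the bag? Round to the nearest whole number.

Dose = 45.8 mcg/kg/min × 75 kg = 3435 mcg/min
3435 mcg/min × 60 min/hr = 206100 mcg/hr
Concentration = 1941 mg ÷ 126 mL = 15.40476 mg/mL = 15404.76 mcg/mL
Rate = 206100 mcg/hr ÷ 15404.76 mcg/mL = 13.37898 mL/hr
Volume infused = 13.37898 mL/hr × 2.1 hr = 28.09586 mL
Volume remaining = 126 − 28.09586 = 97.90414 mL
Drug remaining = 97.90414 mL × 15404.76 mcg/mL = 1508190 mcg = 1508.19 mg

1508 mg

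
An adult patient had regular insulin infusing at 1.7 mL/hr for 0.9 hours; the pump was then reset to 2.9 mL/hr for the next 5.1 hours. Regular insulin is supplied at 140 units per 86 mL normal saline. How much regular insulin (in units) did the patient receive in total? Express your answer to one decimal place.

26.6 units

Concentration = 140 units ÷ 86 mL = 1.627907 units/mL
Stage 1: 1.7 mL/hr × 0.9 hr = 1.53 mL → 1.53 mL × 1.627907 units/mL = 2.490698 units
Stage 2: 2.9 mL/hr × 5.1 hr = 14.79 mL → 14.79 mL × 1.627907 units/mL = 24.07674 units
Total = 2.490698 + 24.07674 = 26.56744 units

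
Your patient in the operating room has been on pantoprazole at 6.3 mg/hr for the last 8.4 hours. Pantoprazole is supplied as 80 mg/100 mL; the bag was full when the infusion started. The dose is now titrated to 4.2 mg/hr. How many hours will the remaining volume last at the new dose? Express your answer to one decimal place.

Initial rate:
Concentration = 80 mg ÷ 100 mL = 0.8 mg/mL
Rate = 6.3 mg/hr ÷ 0.8 mg/mL = 7.875 mL/hr
Volume infused so far = 7.875 mL/hr × 8.4 hr = 66.15 mL
Volume remaining = 100 − 66.15 = 33.85 mL
New rate:
Rate = 4.2 mg/hr ÷ 0.8 mg/mL = 5.25 mL/hr
Time remaining = 33.85 mL ÷ 5.25 mL/hr = 6.447619 hr

6.4 hours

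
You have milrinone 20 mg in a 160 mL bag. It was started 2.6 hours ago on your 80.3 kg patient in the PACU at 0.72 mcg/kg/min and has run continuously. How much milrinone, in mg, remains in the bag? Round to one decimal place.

Dose = 0.72 mcg/kg/min × 80.3 kg = 57.816 mcg/min
57.816 mcg/min × 60 min/hr = 3468.96 mcg/hr
Concentration = 20 mg ÷ 160 mL = 0.125 mg/mL = 125 mcg/mL
Rate = 3468.96 mcg/hr ÷ 125 mcg/mL = 27.75168 mL/hr
Volume infused = 27.75168 mL/hr × 2.6 hr = 72.15437 mL
Volume remaining = 160 − 72.15437 = 87.84563 mL
Drug remaining = 87.84563 mL × 125 mcg/mL = 10980.7 mcg = 10.9807 mg

11.0 mg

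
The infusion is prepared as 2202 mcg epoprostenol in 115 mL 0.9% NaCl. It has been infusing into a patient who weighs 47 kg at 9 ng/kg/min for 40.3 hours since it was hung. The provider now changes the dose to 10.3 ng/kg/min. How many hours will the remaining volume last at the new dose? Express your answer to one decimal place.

Initial rate:
Dose = 9 ng/kg/min × 47 kg = 423 ng/min
423 ng/min × 60 min/hr = 25380 ng/hr
Concentration = 2202 mcg ÷ 115 mL = 19.14783 mcg/mL = 19147.83 ng/mL
Rate = 25380 ng/hr ÷ 19147.83 ng/mL = 1.325477 mL/hr
Volume infused so far = 1.325477 mL/hr × 40.3 hr = 53.41672 mL
Volume remaining = 115 − 53.41672 = 61.58328 mL
New rate:
Dose = 10.3 ng/kg/min × 47 kg = 484.1 ng/min
484.1 ng/min × 60 min/hr = 29046 ng/hr
Rate = 29046 ng/hr ÷ 19147.83 ng/mL = 1.516935 mL/hr
Time remaining = 61.58328 mL ÷ 1.516935 mL/hr = 40.59719 hr

40.6 hours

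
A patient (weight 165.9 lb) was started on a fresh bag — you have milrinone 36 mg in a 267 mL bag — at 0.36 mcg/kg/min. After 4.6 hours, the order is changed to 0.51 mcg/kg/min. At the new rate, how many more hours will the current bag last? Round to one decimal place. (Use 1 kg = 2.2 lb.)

Initial rate:
Weight = 165.9 lb ÷ 2.2 lb/kg = 75.40909 kg
Dose = 0.36 mcg/kg/min × 75.40909 kg = 27.14727 mcg/min
27.14727 mcg/min × 60 min/hr = 1628.836 mcg/hr
Concentration = 36 mg ÷ 267 mL = 0.1348315 mg/mL = 134.8315 mcg/mL
Rate = 1628.836 mcg/hr ÷ 134.8315 mcg/mL = 12.08054 mL/hr
Volume infused so far = 12.08054 mL/hr × 4.6 hr = 55.57047 mL
Volume remaining = 267 − 55.57047 = 211.4295 mL
New rate:
Dose = 0.51 mcg/kg/min × 75.40909 kg = 38.45864 mcg/min
38.45864 mcg/min × 60 min/hr = 2307.518 mcg/hr
Rate = 2307.518 mcg/hr ÷ 134.8315 mcg/mL = 17.11409 mL/hr
Time remaining = 211.4295 mL ÷ 17.11409 mL/hr = 12.35412 hr

12.4 hours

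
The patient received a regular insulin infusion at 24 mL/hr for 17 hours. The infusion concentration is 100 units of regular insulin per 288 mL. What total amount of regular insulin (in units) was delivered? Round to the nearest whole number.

142 units

Concentration = 100 units ÷ 288 mL = 0.3472222 units/mL
Drug rate = 24 mL/hr × 0.3472222 units/mL = 8.333333 units/hr
Total = 8.333333 units/hr × 17 hr = 141.6667 units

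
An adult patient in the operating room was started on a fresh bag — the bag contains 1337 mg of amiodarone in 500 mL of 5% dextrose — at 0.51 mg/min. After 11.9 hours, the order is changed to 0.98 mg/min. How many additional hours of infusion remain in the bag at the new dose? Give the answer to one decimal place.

Initial rate:
0.51 mg/min × 60 min/hr = 30.6 mg/hr
Concentration = 1337 mg ÷ 500 mL = 2.674 mg/mL
Rate = 30.6 mg/hr ÷ 2.674 mg/mL = 11.44353 mL/hr
Volume infused so far = 11.44353 mL/hr × 11.9 hr = 136.178 mL
Volume remaining = 500 − 136.178 = 363.822 mL
New rate:
0.98 mg/min × 60 min/hr = 58.8 mg/hr
Rate = 58.8 mg/hr ÷ 2.674 mg/mL = 21.98953 mL/hr
Time remaining = 363.822 mL ÷ 21.98953 mL/hr = 16.54524 hr

16.5 hours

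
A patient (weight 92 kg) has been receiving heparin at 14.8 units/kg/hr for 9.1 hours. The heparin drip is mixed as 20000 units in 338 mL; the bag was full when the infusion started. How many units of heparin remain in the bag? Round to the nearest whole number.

7609 units

Dose = 14.8 units/kg/hr × 92 kg = 1361.6 units/hr
Concentration = 20000 units ÷ 338 mL = 59.1716 units/mL
Rate = 1361.6 units/hr ÷ 59.1716 units/mL = 23.01104 mL/hr
Volume infused = 23.01104 mL/hr × 9.1 hr = 209.4005 mL
Volume remaining = 338 − 209.4005 = 128.5995 mL
Drug remaining = 128.5995 mL × 59.1716 units/mL = 7609.44 units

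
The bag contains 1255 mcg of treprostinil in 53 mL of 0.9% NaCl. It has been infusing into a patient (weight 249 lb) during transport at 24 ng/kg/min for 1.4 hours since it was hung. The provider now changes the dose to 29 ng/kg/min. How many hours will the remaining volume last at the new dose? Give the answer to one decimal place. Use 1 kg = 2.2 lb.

Initial rate:
Weight = 249 lb ÷ 2.2 lb/kg = 113.1818 kg
Dose = 24 ng/kg/min × 113.1818 kg = 2716.364 ng/min
2716.364 ng/min × 60 min/hr = 162981.8 ng/hr
Concentration = 1255 mcg ÷ 53 mL = 23.67925 mcg/mL = 23679.25 ng/mL
Rate = 162981.8 ng/hr ÷ 23679.25 ng/mL = 6.882898 mL/hr
Volume infused so far = 6.882898 mL/hr × 1.4 hr = 9.636057 mL
Volume remaining = 53 − 9.636057 = 43.36394 mL
New rate:
Dose = 29 ng/kg/min × 113.1818 kg = 3282.273 ng/min
3282.273 ng/min × 60 min/hr = 196936.4 ng/hr
Rate = 196936.4 ng/hr ÷ 23679.25 ng/mL = 8.316834 mL/hr
Time remaining = 43.36394 mL ÷ 8.316834 mL/hr = 5.213996 hr

5.2 hours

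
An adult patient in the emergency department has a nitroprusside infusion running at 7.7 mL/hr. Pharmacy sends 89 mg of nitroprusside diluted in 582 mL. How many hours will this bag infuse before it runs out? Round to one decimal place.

75.6 hours

Duration = 582 mL ÷ 7.7 mL/hr = 75.58442 hr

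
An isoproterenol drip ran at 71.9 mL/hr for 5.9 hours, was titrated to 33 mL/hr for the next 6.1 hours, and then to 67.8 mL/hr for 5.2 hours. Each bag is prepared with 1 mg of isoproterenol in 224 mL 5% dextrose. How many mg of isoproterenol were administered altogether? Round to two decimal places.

Concentration = 1 mg ÷ 224 mL = 0.004464286 mg/mL
Stage 1: 71.9 mL/hr × 5.9 hr = 424.21 mL → 424.21 mL × 0.004464286 mg/mL = 1.893795 mg
Stage 2: 33 mL/hr × 6.1 hr = 201.3 mL → 201.3 mL × 0.004464286 mg/mL = 0.8986607 mg
Stage 3: 67.8 mL/hr × 5.2 hr = 352.56 mL → 352.56 mL × 0.004464286 mg/mL = 1.573929 mg
Total = 1.893795 + 0.8986607 + 1.573929 = 4.366384 mg

4.37 mg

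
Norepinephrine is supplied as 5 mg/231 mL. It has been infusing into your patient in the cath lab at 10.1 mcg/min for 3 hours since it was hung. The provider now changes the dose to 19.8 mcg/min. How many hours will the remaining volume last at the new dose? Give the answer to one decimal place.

2.7 hours

Initial rate:
10.1 mcg/min × 60 min/hr = 606 mcg/hr
Concentration = 5 mg ÷ 231 mL = 0.02164502 mg/mL = 21.64502 mcg/mL
Rate = 606 mcg/hr ÷ 21.64502 mcg/mL = 27.9972 mL/hr
Volume infused so far = 27.9972 mL/hr × 3 hr = 83.9916 mL
Volume remaining = 231 − 83.9916 = 147.0084 mL
New rate:
19.8 mcg/min × 60 min/hr = 1188 mcg/hr
Rate = 1188 mcg/hr ÷ 21.64502 mcg/mL = 54.8856 mL/hr
Time remaining = 147.0084 mL ÷ 54.8856 mL/hr = 2.678451 hr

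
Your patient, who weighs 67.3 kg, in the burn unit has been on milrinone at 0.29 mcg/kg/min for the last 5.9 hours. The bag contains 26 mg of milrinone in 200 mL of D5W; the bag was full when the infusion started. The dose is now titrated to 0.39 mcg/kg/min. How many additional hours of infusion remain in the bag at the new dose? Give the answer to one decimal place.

12.1 hours

Initial rate:
Dose = 0.29 mcg/kg/min × 67.3 kg = 19.517 mcg/min
19.517 mcg/min × 60 min/hr = 1171.02 mcg/hr
Concentration = 26 mg ÷ 200 mL = 0.13 mg/mL = 130 mcg/mL
Rate = 1171.02 mcg/hr ÷ 130 mcg/mL = 9.007846 mL/hr
Volume infused so far = 9.007846 mL/hr × 5.9 hr = 53.14629 mL
Volume remaining = 200 − 53.14629 = 146.8537 mL
New rate:
Dose = 0.39 mcg/kg/min × 67.3 kg = 26.247 mcg/min
26.247 mcg/min × 60 min/hr = 1574.82 mcg/hr
Rate = 1574.82 mcg/hr ÷ 130 mcg/mL = 12.114 mL/hr
Time remaining = 146.8537 mL ÷ 12.114 mL/hr = 12.12264 hr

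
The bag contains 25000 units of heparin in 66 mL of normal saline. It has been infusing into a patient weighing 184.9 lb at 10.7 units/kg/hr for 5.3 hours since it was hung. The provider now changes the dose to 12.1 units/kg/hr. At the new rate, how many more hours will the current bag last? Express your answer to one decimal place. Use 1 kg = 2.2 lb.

19.9 hours

Initial rate:
Weight = 184.9 lb ÷ 2.2 lb/kg = 84.04545 kg
Dose = 10.7 units/kg/hr × 84.04545 kg = 899.2864 units/hr
Concentration = 25000 units ÷ 66 mL = 378.7879 units/mL
Rate = 899.2864 units/hr ÷ 378.7879 units/mL = 2.374116 mL/hr
Volume infused so far = 2.374116 mL/hr × 5.3 hr = 12.58281 mL
Volume remaining = 66 − 12.58281 = 53.41719 mL
New rate:
Dose = 12.1 units/kg/hr × 84.04545 kg = 1016.95 units/hr
Rate = 1016.95 units/hr ÷ 378.7879 units/mL = 2.684748 mL/hr
Time remaining = 53.41719 mL ÷ 2.684748 mL/hr = 19.89654 hr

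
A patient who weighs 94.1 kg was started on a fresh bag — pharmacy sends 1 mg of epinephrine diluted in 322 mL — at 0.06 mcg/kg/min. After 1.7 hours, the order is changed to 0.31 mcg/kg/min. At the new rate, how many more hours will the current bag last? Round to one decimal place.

0.2 hours

Initial rate:
Dose = 0.06 mcg/kg/min × 94.1 kg = 5.646 mcg/min
5.646 mcg/min × 60 min/hr = 338.76 mcg/hr
Concentration = 1 mg ÷ 322 mL = 0.00310559 mg/mL = 3.10559 mcg/mL
Rate = 338.76 mcg/hr ÷ 3.10559 mcg/mL = 109.0807 mL/hr
Volume infused so far = 109.0807 mL/hr × 1.7 hr = 185.4372 mL
Volume remaining = 322 − 185.4372 = 136.5628 mL
New rate:
Dose = 0.31 mcg/kg/min × 94.1 kg = 29.171 mcg/min
29.171 mcg/min × 60 min/hr = 1750.26 mcg/hr
Rate = 1750.26 mcg/hr ÷ 3.10559 mcg/mL = 563.5837 mL/hr
Time remaining = 136.5628 mL ÷ 563.5837 mL/hr = 0.2423114 hr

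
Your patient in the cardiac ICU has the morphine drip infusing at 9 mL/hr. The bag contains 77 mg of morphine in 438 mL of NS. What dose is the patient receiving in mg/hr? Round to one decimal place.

1.6 mg/hr

Concentration = 77 mg ÷ 438 mL = 0.1757991 mg/mL
Drug rate = 9 mL/hr × 0.1757991 mg/mL = 1.582192 mg/hr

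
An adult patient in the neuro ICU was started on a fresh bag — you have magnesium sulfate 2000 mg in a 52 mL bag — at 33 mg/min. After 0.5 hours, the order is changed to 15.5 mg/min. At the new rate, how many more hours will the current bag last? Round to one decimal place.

Initial rate:
33 mg/min × 60 min/hr = 1980 mg/hr
Concentration = 2000 mg ÷ 52 mL = 38.46154 mg/mL
Rate = 1980 mg/hr ÷ 38.46154 mg/mL = 51.48 mL/hr
Volume infused so far = 51.48 mL/hr × 0.5 hr = 25.74 mL
Volume remaining = 52 − 25.74 = 26.26 mL
New rate:
15.5 mg/min × 60 min/hr = 930 mg/hr
Rate = 930 mg/hr ÷ 38.46154 mg/mL = 24.18 mL/hr
Time remaining = 26.26 mL ÷ 24.18 mL/hr = 1.086022 hr

1.1 hours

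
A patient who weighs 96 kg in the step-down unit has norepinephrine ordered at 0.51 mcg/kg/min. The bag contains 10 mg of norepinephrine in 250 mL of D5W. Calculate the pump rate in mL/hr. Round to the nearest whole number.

Dose = 0.51 mcg/kg/min × 96 kg = 48.96 mcg/min
48.96 mcg/min × 60 min/hr = 2937.6 mcg/hr
Concentration = 10 mg ÷ 250 mL = 0.04 mg/mL = 40 mcg/mL
Rate = 2937.6 mcg/hr ÷ 40 mcg/mL = 73.44 mL/hr

73 mL/hr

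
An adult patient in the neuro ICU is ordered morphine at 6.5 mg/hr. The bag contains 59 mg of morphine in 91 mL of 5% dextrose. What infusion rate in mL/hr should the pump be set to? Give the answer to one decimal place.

10.0 mL/hr

Concentration = 59 mg ÷ 91 mL = 0.6483516 mg/mL
Rate = 6.5 mg/hr ÷ 0.6483516 mg/mL = 10.02542 mL/hr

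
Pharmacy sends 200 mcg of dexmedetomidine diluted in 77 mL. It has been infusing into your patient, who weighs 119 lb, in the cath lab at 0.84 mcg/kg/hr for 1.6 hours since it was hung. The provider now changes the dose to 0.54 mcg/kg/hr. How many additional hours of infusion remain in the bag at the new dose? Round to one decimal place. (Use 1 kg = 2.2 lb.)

4.4 hours

Initial rate:
Weight = 119 lb ÷ 2.2 lb/kg = 54.09091 kg
Dose = 0.84 mcg/kg/hr × 54.09091 kg = 45.43636 mcg/hr
Concentration = 200 mcg ÷ 77 mL = 2.597403 mcg/mL
Rate = 45.43636 mcg/hr ÷ 2.597403 mcg/mL = 17.493 mL/hr
Volume infused so far = 17.493 mL/hr × 1.6 hr = 27.9888 mL
Volume remaining = 77 − 27.9888 = 49.0112 mL
New rate:
Dose = 0.54 mcg/kg/hr × 54.09091 kg = 29.20909 mcg/hr
Rate = 29.20909 mcg/hr ÷ 2.597403 mcg/mL = 11.2455 mL/hr
Time remaining = 49.0112 mL ÷ 11.2455 mL/hr = 4.358294 hr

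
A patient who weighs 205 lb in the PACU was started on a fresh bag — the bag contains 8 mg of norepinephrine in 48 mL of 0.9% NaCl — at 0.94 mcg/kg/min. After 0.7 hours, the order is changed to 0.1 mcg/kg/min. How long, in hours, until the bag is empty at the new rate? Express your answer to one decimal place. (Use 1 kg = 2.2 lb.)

7.7 hours

Initial rate:
Weight = 205 lb ÷ 2.2 lb/kg = 93.18182 kg
Dose = 0.94 mcg/kg/min × 93.18182 kg = 87.59091 mcg/min
87.59091 mcg/min × 60 min/hr = 5255.455 mcg/hr
Concentration = 8 mg ÷ 48 mL = 0.1666667 mg/mL = 166.6667 mcg/mL
Rate = 5255.455 mcg/hr ÷ 166.6667 mcg/mL = 31.53273 mL/hr
Volume infused so far = 31.53273 mL/hr × 0.7 hr = 22.07291 mL
Volume remaining = 48 − 22.07291 = 25.92709 mL
New rate:
Dose = 0.1 mcg/kg/min × 93.18182 kg = 9.318182 mcg/min
9.318182 mcg/min × 60 min/hr = 559.0909 mcg/hr
Rate = 559.0909 mcg/hr ÷ 166.6667 mcg/mL = 3.354545 mL/hr
Time remaining = 25.92709 mL ÷ 3.354545 mL/hr = 7.728943 hr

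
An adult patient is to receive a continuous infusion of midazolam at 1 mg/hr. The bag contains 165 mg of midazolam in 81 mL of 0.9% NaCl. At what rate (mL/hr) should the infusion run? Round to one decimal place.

0.5 mL/hr

Concentration = 165 mg ÷ 81 mL = 2.037037 mg/mL
Rate = 1 mg/hr ÷ 2.037037 mg/mL = 0.4909091 mL/hr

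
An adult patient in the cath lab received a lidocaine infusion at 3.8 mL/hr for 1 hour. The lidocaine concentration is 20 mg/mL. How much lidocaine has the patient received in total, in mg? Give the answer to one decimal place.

76.0 mg

Drug rate = 3.8 mL/hr × 20 mg/mL = 76 mg/hr
Total = 76 mg/hr × 1 hr = 76 mg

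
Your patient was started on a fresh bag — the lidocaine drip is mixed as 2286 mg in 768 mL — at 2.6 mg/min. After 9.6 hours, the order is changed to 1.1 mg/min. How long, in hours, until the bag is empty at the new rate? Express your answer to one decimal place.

11.9 hours

Initial rate:
2.6 mg/min × 60 min/hr = 156 mg/hr
Concentration = 2286 mg ÷ 768 mL = 2.976562 mg/mL
Rate = 156 mg/hr ÷ 2.976562 mg/mL = 52.40945 mL/hr
Volume infused so far = 52.40945 mL/hr × 9.6 hr = 503.1307 mL
Volume remaining = 768 − 503.1307 = 264.8693 mL
New rate:
1.1 mg/min × 60 min/hr = 66 mg/hr
Rate = 66 mg/hr ÷ 2.976562 mg/mL = 22.17323 mL/hr
Time remaining = 264.8693 mL ÷ 22.17323 mL/hr = 11.94545 hr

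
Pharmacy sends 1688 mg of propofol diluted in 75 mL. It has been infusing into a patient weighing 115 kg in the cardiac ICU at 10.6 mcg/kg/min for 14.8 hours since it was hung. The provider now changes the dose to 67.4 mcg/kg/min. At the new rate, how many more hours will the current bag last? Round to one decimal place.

Initial rate:
Dose = 10.6 mcg/kg/min × 115 kg = 1219 mcg/min
1219 mcg/min × 60 min/hr = 73140 mcg/hr
Concentration = 1688 mg ÷ 75 mL = 22.50667 mg/mL = 22506.67 mcg/mL
Rate = 73140 mcg/hr ÷ 22506.67 mcg/mL = 3.249704 mL/hr
Volume infused so far = 3.249704 mL/hr × 14.8 hr = 48.09562 mL
Volume remaining = 75 − 48.09562 = 26.90438 mL
New rate:
Dose = 67.4 mcg/kg/min × 115 kg = 7751 mcg/min
7751 mcg/min × 60 min/hr = 465060 mcg/hr
Rate = 465060 mcg/hr ÷ 22506.67 mcg/mL = 20.66321 mL/hr
Time remaining = 26.90438 mL ÷ 20.66321 mL/hr = 1.302043 hr

1.3 hours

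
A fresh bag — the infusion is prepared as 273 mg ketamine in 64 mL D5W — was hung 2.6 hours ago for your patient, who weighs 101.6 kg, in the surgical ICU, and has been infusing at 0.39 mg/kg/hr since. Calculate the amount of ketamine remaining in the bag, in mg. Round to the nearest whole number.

170 mg

Dose = 0.39 mg/kg/hr × 101.6 kg = 39.624 mg/hr
Concentration = 273 mg ÷ 64 mL = 4.265625 mg/mL
Rate = 39.624 mg/hr ÷ 4.265625 mg/mL = 9.289143 mL/hr
Volume infused = 9.289143 mL/hr × 2.6 hr = 24.15177 mL
Volume remaining = 64 − 24.15177 = 39.84823 mL
Drug remaining = 39.84823 mL × 4.265625 mg/mL = 169.9776 mg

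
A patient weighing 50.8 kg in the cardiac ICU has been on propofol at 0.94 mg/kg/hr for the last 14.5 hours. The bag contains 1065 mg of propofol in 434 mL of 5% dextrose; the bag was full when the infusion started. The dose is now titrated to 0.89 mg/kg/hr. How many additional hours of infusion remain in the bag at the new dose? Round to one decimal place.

8.2 hours

Initial rate:
Dose = 0.94 mg/kg/hr × 50.8 kg = 47.752 mg/hr
Concentration = 1065 mg ÷ 434 mL = 2.453917 mg/mL
Rate = 47.752 mg/hr ÷ 2.453917 mg/mL = 19.4595 mL/hr
Volume infused so far = 19.4595 mL/hr × 14.5 hr = 282.1628 mL
Volume remaining = 434 − 282.1628 = 151.8372 mL
New rate:
Dose = 0.89 mg/kg/hr × 50.8 kg = 45.212 mg/hr
Rate = 45.212 mg/hr ÷ 2.453917 mg/mL = 18.42442 mL/hr
Time remaining = 151.8372 mL ÷ 18.42442 mL/hr = 8.241086 hr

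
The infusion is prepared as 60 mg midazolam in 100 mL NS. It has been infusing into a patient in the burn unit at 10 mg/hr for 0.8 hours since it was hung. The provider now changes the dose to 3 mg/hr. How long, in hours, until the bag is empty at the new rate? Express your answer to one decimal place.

17.3 hours

Initial rate:
Concentration = 60 mg ÷ 100 mL = 0.6 mg/mL
Rate = 10 mg/hr ÷ 0.6 mg/mL = 16.66667 mL/hr
Volume infused so far = 16.66667 mL/hr × 0.8 hr = 13.33333 mL
Volume remaining = 100 − 13.33333 = 86.66667 mL
New rate:
Rate = 3 mg/hr ÷ 0.6 mg/mL = 5 mL/hr
Time remaining = 86.66667 mL ÷ 5 mL/hr = 17.33333 hr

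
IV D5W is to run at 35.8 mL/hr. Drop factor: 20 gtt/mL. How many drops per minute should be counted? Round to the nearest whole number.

35.8 mL/hr ÷ 60 min/hr = 0.5966667 mL/min
0.5966667 mL/min × 20 gtt/mL = 11.93333 gtt/min

12 gtt/min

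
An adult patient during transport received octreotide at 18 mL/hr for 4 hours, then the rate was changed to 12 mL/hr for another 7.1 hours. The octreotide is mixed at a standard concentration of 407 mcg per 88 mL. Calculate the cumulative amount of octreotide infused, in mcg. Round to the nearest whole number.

Concentration = 407 mcg ÷ 88 mL = 4.625 mcg/mL
Stage 1: 18 mL/hr × 4 hr = 72 mL → 72 mL × 4.625 mcg/mL = 333 mcg
Stage 2: 12 mL/hr × 7.1 hr = 85.2 mL → 85.2 mL × 4.625 mcg/mL = 394.05 mcg
Total = 333 + 394.05 = 727.05 mcg

727 mcg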